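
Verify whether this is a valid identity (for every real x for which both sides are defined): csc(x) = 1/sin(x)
Claim: csc(x) = 1/sin(x).
Reasoning: csc(x) is by definition the reciprocal of sin(x), wherever sin(x) ≠ 0.
So the two sides agree for every real x for which both sides are defined.

Conclusion: Yes, this is an identity.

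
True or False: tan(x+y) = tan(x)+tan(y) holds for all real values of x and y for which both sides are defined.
Claim: tan(x+y) = tan(x)+tan(y).
Test a specific point where both sides are defined: x = 2π/3, y = π/6.
LHS = tan(x+y) ≈ -0.5774
RHS = tan(x)+tan(y) ≈ -1.1547
Since -0.5774 ≠ -1.1547, the equation fails at this point, so it cannot hold for all real values of x and y for which both sides are defined.
The correct formula is tan(x+y) = (tan(x) + tan(y))/(1 - tan(x)tan(y)).

Conclusion: False.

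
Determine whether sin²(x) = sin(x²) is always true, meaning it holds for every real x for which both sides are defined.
Claim: sin²(x) = sin(x²).
Test a specific point where both sides are defined: x = -π/4.
LHS = sin²(x) ≈ 0.5000
RHS = sin(x²) ≈ 0.5785
Since 0.5000 ≠ 0.5785, the equation fails at this point, so it cannot hold for every real x for which both sides are defined.
sin²(x) means (sin x)², squaring the output; sin(x²) squares the input. These are different functions.

Conclusion: No, this is NOT an identity.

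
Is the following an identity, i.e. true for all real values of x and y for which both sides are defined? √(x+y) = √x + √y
Claim: √(x+y) = √x + √y.
Test a specific point where both sides are defined: x = 2, y = 5.
LHS = √(x+y) ≈ 2.6458
RHS = √x + √y ≈ 3.6503
Since 2.6458 ≠ 3.6503, the equation fails at this point, so it cannot hold for all real values of x and y for which both sides are defined.
Squaring the right side gives x + 2√(xy) + y, not x + y.

Conclusion: No, this is NOT an identity.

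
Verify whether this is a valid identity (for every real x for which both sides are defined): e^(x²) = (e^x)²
No, this is NOT an identity.

Claim: e^(x²) = (e^x)².
Test a specific point where both sides are defined: x = 1.
LHS = e^(x²) ≈ 2.7183
RHS = (e^x)² ≈ 7.3891
Since 2.7183 ≠ 7.3891, the equation fails at this point, so it cannot hold for every real x for which both sides are defined.
(e^x)² = e^(2x), and 2x ≠ x² in general.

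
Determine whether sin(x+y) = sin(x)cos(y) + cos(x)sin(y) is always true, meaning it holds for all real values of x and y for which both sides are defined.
Claim: sin(x+y) = sin(x)cos(y) + cos(x)sin(y).
Reasoning: By Euler's formula e^(i(x+y)) = e^(ix)·e^(iy) = (cos x + i·sin x)(cos y + i·sin y). The imaginary part of the left side is sin(x+y); the imaginary part of the product is sin(x)cos(y) + cos(x)sin(y).
So the two sides agree for all real values of x and y for which both sides are defined.

Conclusion: Yes, this is an identity.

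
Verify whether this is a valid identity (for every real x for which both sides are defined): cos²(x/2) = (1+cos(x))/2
Claim: cos²(x/2) = (1+cos(x))/2.
Reasoning: Use cos(2θ) = 2cos²θ - 1 with θ = x/2: cos(x) = 2cos²(x/2) - 1. Solving for cos²(x/2) gives (1 + cos(x))/2.
So the two sides agree for every real x for which both sides are defined.

Conclusion: Yes, this is an identity.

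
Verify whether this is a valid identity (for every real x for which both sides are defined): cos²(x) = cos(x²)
Claim: cos²(x) = cos(x²).
Test a specific point where both sides are defined: x = π.
LHS = cos²(x) ≈ 1.0000
RHS = cos(x²) ≈ -0.9027
Since 1.0000 ≠ -0.9027, the equation fails at this point, so it cannot hold for every real x for which both sides are defined.
cos²(x) means (cos x)², squaring the output; cos(x²) squares the input. These are different functions.

Conclusion: No, this is NOT an identity.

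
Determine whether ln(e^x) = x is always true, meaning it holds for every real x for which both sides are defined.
Claim: ln(e^x) = x.
Reasoning: ln is the inverse of the exponential: ln(e^x) asks for the exponent p with e^p = e^x, and since e^p is one-to-one that exponent is p = x.
So the two sides agree for every real x for which both sides are defined.

Conclusion: Yes, this is an identity.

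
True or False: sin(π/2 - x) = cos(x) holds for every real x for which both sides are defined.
True.

Claim: sin(π/2 - x) = cos(x).
Reasoning: Use sin(u - v) = sin(u)cos(v) - cos(u)sin(v) with u = π/2, v = x: sin(π/2)cos(x) - cos(π/2)sin(x) = 1·cos(x) - 0·sin(x) = cos(x).
So the two sides agree for every real x for which both sides are defined.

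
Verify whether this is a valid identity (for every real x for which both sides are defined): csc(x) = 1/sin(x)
Yes, this is an identity.

Claim: csc(x) = 1/sin(x).
Reasoning: csc(x) is by definition the reciprocal of sin(x), wherever sin(x) ≠ 0.
So the two sides agree for every real x for which both sides are defined.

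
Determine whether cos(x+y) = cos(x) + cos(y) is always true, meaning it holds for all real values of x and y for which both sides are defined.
Claim: cos(x+y) = cos(x) + cos(y).
Test a specific point where both sides are defined: x = π/4, y = 3π/4.
LHS = cos(x+y) ≈ -1.0000
RHS = cos(x) + cos(y) ≈ 0.0000
Since -1.0000 ≠ 0.0000, the equation fails at this point, so it cannot hold for all real values of x and y for which both sides are defined.
The correct expansion is cos(x+y) = cos(x)cos(y) - sin(x)sin(y); cosine is not additive.

Conclusion: No, this is NOT an identity.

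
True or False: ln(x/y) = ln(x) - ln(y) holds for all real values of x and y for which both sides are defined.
True.

Claim: ln(x/y) = ln(x) - ln(y).
Reasoning: Both sides are simultaneously defined only when x, y > 0. Write x = e^p, y = e^q. Then x/y = e^(p-q), so ln(x/y) = p - q = ln(x) - ln(y).
So the two sides agree for all real values of x and y for which both sides are defined.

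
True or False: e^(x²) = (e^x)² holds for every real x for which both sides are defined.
False.

Claim: e^(x²) = (e^x)².
Test a specific point where both sides are defined: x = -3.
LHS = e^(x²) ≈ 8103.0839
RHS = (e^x)² ≈ 0.0025
Since 8103.0839 ≠ 0.0025, the equation fails at this point, so it cannot hold for every real x for which both sides are defined.
(e^x)² = e^(2x), and 2x ≠ x² in general.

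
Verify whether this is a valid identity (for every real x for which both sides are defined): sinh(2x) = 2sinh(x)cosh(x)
Claim: sinh(2x) = 2sinh(x)cosh(x).
Reasoning: 2sinh(x)cosh(x) = 2 · (e^x - e^-x)/2 · (e^x + e^-x)/2 = (e^(2x) - e^(-2x))/2 = sinh(2x).
So the two sides agree for every real x for which both sides are defined.

Conclusion: Yes, this is an identity.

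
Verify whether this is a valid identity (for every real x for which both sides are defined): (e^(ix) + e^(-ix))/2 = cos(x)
Yes, this is an identity.

Claim: (e^(ix) + e^(-ix))/2 = cos(x).
Reasoning: By Euler's formula e^(ix) = cos(x) + i·sin(x) and e^(-ix) = cos(x) - i·sin(x). Adding cancels the sine terms: e^(ix) + e^(-ix) = 2cos(x); divide by 2.
So the two sides agree for every real x for which both sides are defined.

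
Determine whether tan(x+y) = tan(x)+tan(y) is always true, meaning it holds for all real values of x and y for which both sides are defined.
Claim: tan(x+y) = tan(x)+tan(y).
Test a specific point where both sides are defined: x = -π/4, y = π/3.
LHS = tan(x+y) ≈ 0.2679
RHS = tan(x)+tan(y) ≈ 0.7321
Since 0.2679 ≠ 0.7321, the equation fails at this point, so it cannot hold for all real values of x and y for which both sides are defined.
The correct formula is tan(x+y) = (tan(x) + tan(y))/(1 - tan(x)tan(y)).

Conclusion: No, this is NOT an identity.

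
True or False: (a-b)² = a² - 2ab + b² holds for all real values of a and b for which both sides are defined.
Claim: (a-b)² = a² - 2ab + b².
Reasoning: Expand: (a-b)² = (a-b)(a-b) = a·a - a·b - b·a + b·b = a² - 2ab + b².
So the two sides agree for all real values of a and b for which both sides are defined.

Conclusion: True.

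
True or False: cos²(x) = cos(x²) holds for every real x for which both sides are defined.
False.

Claim: cos²(x) = cos(x²).
Test a specific point where both sides are defined: x = -π/2.
LHS = cos²(x) ≈ 0.0000
RHS = cos(x²) ≈ -0.7812
Since 0.0000 ≠ -0.7812, the equation fails at this point, so it cannot hold for every real x for which both sides are defined.
cos²(x) means (cos x)², squaring the output; cos(x²) squares the input. These are different functions.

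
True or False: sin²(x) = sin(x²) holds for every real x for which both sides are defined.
Claim: sin²(x) = sin(x²).
Test a specific point where both sides are defined: x = -π/4.
LHS = sin²(x) ≈ 0.5000
RHS = sin(x²) ≈ 0.5785
Since 0.5000 ≠ 0.5785, the equation fails at this point, so it cannot hold for every real x for which both sides are defined.
sin²(x) means (sin x)², squaring the output; sin(x²) squares the input. These are different functions.

Conclusion: False.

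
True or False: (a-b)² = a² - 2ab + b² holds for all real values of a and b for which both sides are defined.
True.

Claim: (a-b)² = a² - 2ab + b².
Reasoning: Expand: (a-b)² = (a-b)(a-b) = a·a - a·b - b·a + b·b = a² - 2ab + b².
So the two sides agree for all real values of a and b for which both sides are defined.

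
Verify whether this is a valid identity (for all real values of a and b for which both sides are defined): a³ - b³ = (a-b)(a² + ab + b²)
Claim: a³ - b³ = (a-b)(a² + ab + b²).
Reasoning: Expand the right side: (a-b)(a² + ab + b²) = a³ + a²b + ab² - a²b - ab² - b³ = a³ - b³ (the middle terms cancel in pairs).
So the two sides agree for all real values of a and b for which both sides are defined.

Conclusion: Yes, this is an identity.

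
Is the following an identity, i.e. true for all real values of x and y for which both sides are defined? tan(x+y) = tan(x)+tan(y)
Claim: tan(x+y) = tan(x)+tan(y).
Test a specific point where both sides are defined: x = -π/6, y = π/4.
LHS = tan(x+y) ≈ 0.2679
RHS = tan(x)+tan(y) ≈ 0.4226
Since 0.2679 ≠ 0.4226, the equation fails at this point, so it cannot hold for all real values of x and y for which both sides are defined.
The correct formula is tan(x+y) = (tan(x) + tan(y))/(1 - tan(x)tan(y)).

Conclusion: No, this is NOT an identity.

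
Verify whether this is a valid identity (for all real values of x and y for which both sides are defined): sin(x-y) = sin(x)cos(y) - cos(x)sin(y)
Claim: sin(x-y) = sin(x)cos(y) - cos(x)sin(y).
Reasoning: Replace y by -y in sin(x+y) = sin(x)cos(y) + cos(x)sin(y) and use cos(-y) = cos(y), sin(-y) = -sin(y): sin(x-y) = sin(x)cos(y) - cos(x)sin(y).
So the two sides agree for all real values of x and y for which both sides are defined.

Conclusion: Yes, this is an identity.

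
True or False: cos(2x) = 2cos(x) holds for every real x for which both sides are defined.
Claim: cos(2x) = 2cos(x).
Test a specific point where both sides are defined: x = -π/3.
LHS = cos(2x) ≈ -0.5000
RHS = 2cos(x) ≈ 1.0000
Since -0.5000 ≠ 1.0000, the equation fails at this point, so it cannot hold for every real x for which both sides are defined.
The correct double-angle formula is cos(2x) = cos²x - sin²x.

Conclusion: False.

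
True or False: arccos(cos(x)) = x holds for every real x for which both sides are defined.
False.

Claim: arccos(cos(x)) = x.
Test a specific point where both sides are defined: x = -π/3.
LHS = arccos(cos(x)) ≈ 1.0472
RHS = x ≈ -1.0472
Since 1.0472 ≠ -1.0472, the equation fails at this point, so it cannot hold for every real x for which both sides are defined.
arccos only returns values in [0, π], so arccos(cos(x)) = x holds only for x in that interval, not for all real x.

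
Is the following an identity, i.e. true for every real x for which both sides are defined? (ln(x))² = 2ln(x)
No, this is NOT an identity.

Claim: (ln(x))² = 2ln(x).
Test a specific point where both sides are defined: x = 2.
LHS = (ln(x))² ≈ 0.4805
RHS = 2ln(x) ≈ 1.3863
Since 0.4805 ≠ 1.3863, the equation fails at this point, so it cannot hold for every real x for which both sides are defined.
2ln(x) equals ln(x²), which is not the same as (ln x)².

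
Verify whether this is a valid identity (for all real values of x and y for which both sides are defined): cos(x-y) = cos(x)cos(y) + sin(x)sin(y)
Yes, this is an identity.

Claim: cos(x-y) = cos(x)cos(y) + sin(x)sin(y).
Reasoning: Replace y by -y in cos(x+y) = cos(x)cos(y) - sin(x)sin(y) and use cos(-y) = cos(y), sin(-y) = -sin(y): cos(x-y) = cos(x)cos(y) + sin(x)sin(y).
So the two sides agree for all real values of x and y for which both sides are defined.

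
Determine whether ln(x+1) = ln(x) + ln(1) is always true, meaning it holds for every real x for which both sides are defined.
No, this is NOT an identity.

Claim: ln(x+1) = ln(x) + ln(1).
Test a specific point where both sides are defined: x = 4.
LHS = ln(x+1) ≈ 1.6094
RHS = ln(x) + ln(1) ≈ 1.3863
Since 1.6094 ≠ 1.3863, the equation fails at this point, so it cannot hold for every real x for which both sides are defined.
ln(1) = 0, so the right side is just ln(x), which differs from ln(x+1).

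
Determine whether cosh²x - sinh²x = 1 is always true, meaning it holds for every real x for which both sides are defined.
Yes, this is an identity.

Claim: cosh²x - sinh²x = 1.
Reasoning: With cosh(x) = (e^x + e^-x)/2 and sinh(x) = (e^x - e^-x)/2: cosh²x = (e^(2x) + 2 + e^(-2x))/4 and sinh²x = (e^(2x) - 2 + e^(-2x))/4. Subtracting leaves 4/4 = 1.
So the two sides agree for every real x for which both sides are defined.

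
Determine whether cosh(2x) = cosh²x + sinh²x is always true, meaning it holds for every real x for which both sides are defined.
Yes, this is an identity.

Claim: cosh(2x) = cosh²x + sinh²x.
Reasoning: cosh²x = (e^(2x) + 2 + e^(-2x))/4 and sinh²x = (e^(2x) - 2 + e^(-2x))/4. Adding gives (2e^(2x) + 2e^(-2x))/4 = (e^(2x) + e^(-2x))/2 = cosh(2x).
So the two sides agree for every real x for which both sides are defined.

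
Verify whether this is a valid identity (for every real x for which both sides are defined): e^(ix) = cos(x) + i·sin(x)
Yes, this is an identity.

Claim: e^(ix) = cos(x) + i·sin(x).
Reasoning: Euler's formula. Expand e^(ix) = Σ (ix)^k / k!. Since i² = -1, the even-k terms are Σ (-1)^m x^(2m)/(2m)! = cos(x) and the odd-k terms are i · Σ (-1)^m x^(2m+1)/(2m+1)! = i·sin(x).
So the two sides agree for every real x for which both sides are defined.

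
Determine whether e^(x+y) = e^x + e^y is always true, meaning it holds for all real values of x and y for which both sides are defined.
Claim: e^(x+y) = e^x + e^y.
Test a specific point where both sides are defined: x = -2, y = 5.
LHS = e^(x+y) ≈ 20.0855
RHS = e^x + e^y ≈ 148.5485
Since 20.0855 ≠ 148.5485, the equation fails at this point, so it cannot hold for all real values of x and y for which both sides are defined.
The correct rule is e^(x+y) = e^x · e^y (a product, not a sum).

Conclusion: No, this is NOT an identity.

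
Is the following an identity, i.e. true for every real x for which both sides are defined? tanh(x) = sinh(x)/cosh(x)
Claim: tanh(x) = sinh(x)/cosh(x).
Reasoning: tanh(x) is defined as sinh(x)/cosh(x) = (e^x - e^-x)/(e^x + e^-x); cosh(x) ≥ 1 is never zero, so this holds for every real x.
So the two sides agree for every real x for which both sides are defined.

Conclusion: Yes, this is an identity.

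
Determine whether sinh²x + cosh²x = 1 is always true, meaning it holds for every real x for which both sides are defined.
No, this is NOT an identity.

Claim: sinh²x + cosh²x = 1.
Test a specific point where both sides are defined: x = 1.
LHS = sinh²x + cosh²x ≈ 3.7622
RHS = 1 ≈ 1.0000
Since 3.7622 ≠ 1.0000, the equation fails at this point, so it cannot hold for every real x for which both sides are defined.
The correct hyperbolic identity is cosh²x - sinh²x = 1 (a difference); the sum sinh²x + cosh²x equals cosh(2x).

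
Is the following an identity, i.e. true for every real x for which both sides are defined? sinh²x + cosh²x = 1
Claim: sinh²x + cosh²x = 1.
Test a specific point where both sides are defined: x = 1.
LHS = sinh²x + cosh²x ≈ 3.7622
RHS = 1 ≈ 1.0000
Since 3.7622 ≠ 1.0000, the equation fails at this point, so it cannot hold for every real x for which both sides are defined.
The correct hyperbolic identity is cosh²x - sinh²x = 1 (a difference); the sum sinh²x + cosh²x equals cosh(2x).

Conclusion: No, this is NOT an identity.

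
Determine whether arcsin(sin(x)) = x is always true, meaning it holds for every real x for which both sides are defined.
No, this is NOT an identity.

Claim: arcsin(sin(x)) = x.
Test a specific point where both sides are defined: x = 2π/3.
LHS = arcsin(sin(x)) ≈ 1.0472
RHS = x ≈ 2.0944
Since 1.0472 ≠ 2.0944, the equation fails at this point, so it cannot hold for every real x for which both sides are defined.
arcsin only returns values in [-π/2, π/2], so arcsin(sin(x)) = x holds only for x in that interval, not for all real x.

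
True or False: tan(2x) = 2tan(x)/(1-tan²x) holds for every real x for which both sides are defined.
True.

Claim: tan(2x) = 2tan(x)/(1-tan²x).
Reasoning: tan(2x) = sin(2x)/cos(2x) = 2sin(x)cos(x) / (cos²x - sin²x). Divide numerator and denominator by cos²x: 2tan(x) / (1 - tan²x).
So the two sides agree for every real x for which both sides are defined.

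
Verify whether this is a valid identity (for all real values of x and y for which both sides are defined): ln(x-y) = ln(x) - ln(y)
No, this is NOT an identity.

Claim: ln(x-y) = ln(x) - ln(y).
Test a specific point where both sides are defined: x = 3, y = 1.
LHS = ln(x-y) ≈ 0.6931
RHS = ln(x) - ln(y) ≈ 1.0986
Since 0.6931 ≠ 1.0986, the equation fails at this point, so it cannot hold for all real values of x and y for which both sides are defined.
ln(x) - ln(y) = ln(x/y), not ln(x-y).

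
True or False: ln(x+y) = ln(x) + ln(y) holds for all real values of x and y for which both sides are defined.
False.

Claim: ln(x+y) = ln(x) + ln(y).
Test a specific point where both sides are defined: x = 2, y = 5.
LHS = ln(x+y) ≈ 1.9459
RHS = ln(x) + ln(y) ≈ 2.3026
Since 1.9459 ≠ 2.3026, the equation fails at this point, so it cannot hold for all real values of x and y for which both sides are defined.
ln(x) + ln(y) = ln(xy), not ln(x+y).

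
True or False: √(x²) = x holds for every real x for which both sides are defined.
False.

Claim: √(x²) = x.
Test a specific point where both sides are defined: x = -3.
LHS = √(x²) ≈ 3.0000
RHS = x ≈ -3.0000
Since 3.0000 ≠ -3.0000, the equation fails at this point, so it cannot hold for every real x for which both sides are defined.
√(x²) = |x|, which differs from x whenever x < 0 (both sides are defined for every real x).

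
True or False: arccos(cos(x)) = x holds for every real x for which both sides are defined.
Claim: arccos(cos(x)) = x.
Test a specific point where both sides are defined: x = -π/6.
LHS = arccos(cos(x)) ≈ 0.5236
RHS = x ≈ -0.5236
Since 0.5236 ≠ -0.5236, the equation fails at this point, so it cannot hold for every real x for which both sides are defined.
arccos only returns values in [0, π], so arccos(cos(x)) = x holds only for x in that interval, not for all real x.

Conclusion: False.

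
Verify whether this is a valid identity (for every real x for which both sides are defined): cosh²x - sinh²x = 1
Claim: cosh²x - sinh²x = 1.
Reasoning: With cosh(x) = (e^x + e^-x)/2 and sinh(x) = (e^x - e^-x)/2: cosh²x = (e^(2x) + 2 + e^(-2x))/4 and sinh²x = (e^(2x) - 2 + e^(-2x))/4. Subtracting leaves 4/4 = 1.
So the two sides agree for every real x for which both sides are defined.

Conclusion: Yes, this is an identity.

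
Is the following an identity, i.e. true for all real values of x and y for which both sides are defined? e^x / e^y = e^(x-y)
Claim: e^x / e^y = e^(x-y).
Reasoning: 1/e^y = e^(-y), so e^x / e^y = e^x · e^(-y) = e^(x + (-y)) = e^(x-y) by the product rule for exponents.
So the two sides agree for all real values of x and y for which both sides are defined.

Conclusion: Yes, this is an identity.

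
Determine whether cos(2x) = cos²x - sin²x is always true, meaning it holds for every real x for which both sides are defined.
Yes, this is an identity.

Claim: cos(2x) = cos²x - sin²x.
Reasoning: Put y = x in the addition formula cos(x+y) = cos(x)cos(y) - sin(x)sin(y): cos(2x) = cos²x - sin²x.
So the two sides agree for every real x for which both sides are defined.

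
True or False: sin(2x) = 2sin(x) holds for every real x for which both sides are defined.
Claim: sin(2x) = 2sin(x).
Test a specific point where both sides are defined: x = -π/2.
LHS = sin(2x) ≈ 0.0000
RHS = 2sin(x) ≈ -2.0000
Since 0.0000 ≠ -2.0000, the equation fails at this point, so it cannot hold for every real x for which both sides are defined.
The correct double-angle formula is sin(2x) = 2sin(x)cos(x).

Conclusion: False.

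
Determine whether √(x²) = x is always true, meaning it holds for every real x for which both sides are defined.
No, this is NOT an identity.

Claim: √(x²) = x.
Test a specific point where both sides are defined: x = -3.
LHS = √(x²) ≈ 3.0000
RHS = x ≈ -3.0000
Since 3.0000 ≠ -3.0000, the equation fails at this point, so it cannot hold for every real x for which both sides are defined.
√(x²) = |x|, which differs from x whenever x < 0 (both sides are defined for every real x).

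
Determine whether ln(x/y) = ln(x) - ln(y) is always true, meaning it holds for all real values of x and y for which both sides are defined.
Claim: ln(x/y) = ln(x) - ln(y).
Reasoning: Both sides are simultaneously defined only when x, y > 0. Write x = e^p, y = e^q. Then x/y = e^(p-q), so ln(x/y) = p - q = ln(x) - ln(y).
So the two sides agree for all real values of x and y for which both sides are defined.

Conclusion: Yes, this is an identity.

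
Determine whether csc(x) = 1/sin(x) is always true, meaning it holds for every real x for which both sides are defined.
Yes, this is an identity.

Claim: csc(x) = 1/sin(x).
Reasoning: csc(x) is by definition the reciprocal of sin(x), wherever sin(x) ≠ 0.
So the two sides agree for every real x for which both sides are defined.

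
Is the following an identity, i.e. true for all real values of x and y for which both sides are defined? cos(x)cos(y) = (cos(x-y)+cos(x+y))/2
Yes, this is an identity.

Claim: cos(x)cos(y) = (cos(x-y)+cos(x+y))/2.
Reasoning: cos(x-y) = cos(x)cos(y) + sin(x)sin(y) and cos(x+y) = cos(x)cos(y) - sin(x)sin(y). Adding, cos(x-y) + cos(x+y) = 2cos(x)cos(y); divide by 2.
So the two sides agree for all real values of x and y for which both sides are defined.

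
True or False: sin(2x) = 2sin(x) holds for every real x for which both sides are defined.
False.

Claim: sin(2x) = 2sin(x).
Test a specific point where both sides are defined: x = π/4.
LHS = sin(2x) ≈ 1.0000
RHS = 2sin(x) ≈ 1.4142
Since 1.0000 ≠ 1.4142, the equation fails at this point, so it cannot hold for every real x for which both sides are defined.
The correct double-angle formula is sin(2x) = 2sin(x)cos(x).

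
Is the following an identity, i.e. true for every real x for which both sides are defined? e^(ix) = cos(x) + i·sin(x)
Claim: e^(ix) = cos(x) + i·sin(x).
Reasoning: Euler's formula. Expand e^(ix) = Σ (ix)^k / k!. Since i² = -1, the even-k terms are Σ (-1)^m x^(2m)/(2m)! = cos(x) and the odd-k terms are i · Σ (-1)^m x^(2m+1)/(2m+1)! = i·sin(x).
So the two sides agree for every real x for which both sides are defined.

Conclusion: Yes, this is an identity.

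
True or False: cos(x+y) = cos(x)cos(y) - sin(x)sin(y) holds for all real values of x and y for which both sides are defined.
True.

Claim: cos(x+y) = cos(x)cos(y) - sin(x)sin(y).
Reasoning: By Euler's formula e^(i(x+y)) = e^(ix)·e^(iy) = (cos x + i·sin x)(cos y + i·sin y). The real part of the left side is cos(x+y); the real part of the product is cos(x)cos(y) - sin(x)sin(y) (since i·i = -1).
So the two sides agree for all real values of x and y for which both sides are defined.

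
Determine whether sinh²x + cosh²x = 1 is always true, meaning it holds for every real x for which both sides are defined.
Claim: sinh²x + cosh²x = 1.
Test a specific point where both sides are defined: x = 1.
LHS = sinh²x + cosh²x ≈ 3.7622
RHS = 1 ≈ 1.0000
Since 3.7622 ≠ 1.0000, the equation fails at this point, so it cannot hold for every real x for which both sides are defined.
The correct hyperbolic identity is cosh²x - sinh²x = 1 (a difference); the sum sinh²x + cosh²x equals cosh(2x).

Conclusion: No, this is NOT an identity.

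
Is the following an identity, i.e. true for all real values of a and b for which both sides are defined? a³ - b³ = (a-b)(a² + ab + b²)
Claim: a³ - b³ = (a-b)(a² + ab + b²).
Reasoning: Expand the right side: (a-b)(a² + ab + b²) = a³ + a²b + ab² - a²b - ab² - b³ = a³ - b³ (the middle terms cancel in pairs).
So the two sides agree for all real values of a and b for which both sides are defined.

Conclusion: Yes, this is an identity.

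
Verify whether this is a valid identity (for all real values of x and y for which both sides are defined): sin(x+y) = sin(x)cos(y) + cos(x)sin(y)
Yes, this is an identity.

Claim: sin(x+y) = sin(x)cos(y) + cos(x)sin(y).
Reasoning: By Euler's formula e^(i(x+y)) = e^(ix)·e^(iy) = (cos x + i·sin x)(cos y + i·sin y). The imaginary part of the left side is sin(x+y); the imaginary part of the product is sin(x)cos(y) + cos(x)sin(y).
So the two sides agree for all real values of x and y for which both sides are defined.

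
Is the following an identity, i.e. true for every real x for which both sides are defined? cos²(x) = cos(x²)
Claim: cos²(x) = cos(x²).
Test a specific point where both sides are defined: x = π/6.
LHS = cos²(x) ≈ 0.7500
RHS = cos(x²) ≈ 0.9627
Since 0.7500 ≠ 0.9627, the equation fails at this point, so it cannot hold for every real x for which both sides are defined.
cos²(x) means (cos x)², squaring the output; cos(x²) squares the input. These are different functions.

Conclusion: No, this is NOT an identity.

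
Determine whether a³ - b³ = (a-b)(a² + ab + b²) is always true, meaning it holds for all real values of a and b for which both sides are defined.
Claim: a³ - b³ = (a-b)(a² + ab + b²).
Reasoning: Expand the right side: (a-b)(a² + ab + b²) = a³ + a²b + ab² - a²b - ab² - b³ = a³ - b³ (the middle terms cancel in pairs).
So the two sides agree for all real values of a and b for which both sides are defined.

Conclusion: Yes, this is an identity.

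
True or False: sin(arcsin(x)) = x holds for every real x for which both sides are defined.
True.

Claim: sin(arcsin(x)) = x.
Reasoning: For -1 ≤ x ≤ 1 (where arcsin is defined), arcsin(x) is by definition an angle whose sine equals x. Taking the sine of that angle returns x. (Note the other order, arcsin(sin x) = x, is NOT an identity.)
So the two sides agree for every real x for which both sides are defined.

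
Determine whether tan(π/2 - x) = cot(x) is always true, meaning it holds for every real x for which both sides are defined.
Claim: tan(π/2 - x) = cot(x).
Reasoning: tan(π/2 - x) = sin(π/2 - x)/cos(π/2 - x) = cos(x)/sin(x) = cot(x), using the cofunction identities sin(π/2 - x) = cos(x) and cos(π/2 - x) = sin(x).
So the two sides agree for every real x for which both sides are defined.

Conclusion: Yes, this is an identity.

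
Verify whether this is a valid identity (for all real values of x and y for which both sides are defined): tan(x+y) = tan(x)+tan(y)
No, this is NOT an identity.

Claim: tan(x+y) = tan(x)+tan(y).
Test a specific point where both sides are defined: x = π/6, y = π/6.
LHS = tan(x+y) ≈ 1.7321
RHS = tan(x)+tan(y) ≈ 1.1547
Since 1.7321 ≠ 1.1547, the equation fails at this point, so it cannot hold for all real values of x and y for which both sides are defined.
The correct formula is tan(x+y) = (tan(x) + tan(y))/(1 - tan(x)tan(y)).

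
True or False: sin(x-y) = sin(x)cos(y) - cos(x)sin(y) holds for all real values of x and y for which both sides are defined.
True.

Claim: sin(x-y) = sin(x)cos(y) - cos(x)sin(y).
Reasoning: Replace y by -y in sin(x+y) = sin(x)cos(y) + cos(x)sin(y) and use cos(-y) = cos(y), sin(-y) = -sin(y): sin(x-y) = sin(x)cos(y) - cos(x)sin(y).
So the two sides agree for all real values of x and y for which both sides are defined.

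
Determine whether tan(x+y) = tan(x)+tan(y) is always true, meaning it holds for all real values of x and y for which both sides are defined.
Claim: tan(x+y) = tan(x)+tan(y).
Test a specific point where both sides are defined: x = 2π/3, y = π/6.
LHS = tan(x+y) ≈ -0.5774
RHS = tan(x)+tan(y) ≈ -1.1547
Since -0.5774 ≠ -1.1547, the equation fails at this point, so it cannot hold for all real values of x and y for which both sides are defined.
The correct formula is tan(x+y) = (tan(x) + tan(y))/(1 - tan(x)tan(y)).

Conclusion: No, this is NOT an identity.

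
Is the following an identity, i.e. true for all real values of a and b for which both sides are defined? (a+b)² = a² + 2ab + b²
Claim: (a+b)² = a² + 2ab + b².
Reasoning: Expand: (a+b)² = (a+b)(a+b) = a·a + a·b + b·a + b·b = a² + 2ab + b².
So the two sides agree for all real values of a and b for which both sides are defined.

Conclusion: Yes, this is an identity.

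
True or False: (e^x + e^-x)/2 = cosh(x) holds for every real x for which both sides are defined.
Claim: (e^x + e^-x)/2 = cosh(x).
Reasoning: This is exactly the definition of the hyperbolic cosine: cosh(x) := (e^x + e^-x)/2.
So the two sides agree for every real x for which both sides are defined.

Conclusion: True.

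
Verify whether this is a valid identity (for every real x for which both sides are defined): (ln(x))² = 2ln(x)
Claim: (ln(x))² = 2ln(x).
Test a specific point where both sides are defined: x = 4.
LHS = (ln(x))² ≈ 1.9218
RHS = 2ln(x) ≈ 2.7726
Since 1.9218 ≠ 2.7726, the equation fails at this point, so it cannot hold for every real x for which both sides are defined.
2ln(x) equals ln(x²), which is not the same as (ln x)².

Conclusion: No, this is NOT an identity.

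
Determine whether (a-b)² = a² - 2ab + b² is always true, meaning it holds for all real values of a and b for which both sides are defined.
Yes, this is an identity.

Claim: (a-b)² = a² - 2ab + b².
Reasoning: Expand: (a-b)² = (a-b)(a-b) = a·a - a·b - b·a + b·b = a² - 2ab + b².
So the two sides agree for all real values of a and b for which both sides are defined.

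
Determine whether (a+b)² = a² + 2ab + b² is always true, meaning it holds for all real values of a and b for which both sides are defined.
Claim: (a+b)² = a² + 2ab + b².
Reasoning: Expand: (a+b)² = (a+b)(a+b) = a·a + a·b + b·a + b·b = a² + 2ab + b².
So the two sides agree for all real values of a and b for which both sides are defined.

Conclusion: Yes, this is an identity.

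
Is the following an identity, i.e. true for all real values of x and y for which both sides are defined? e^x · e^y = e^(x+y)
Yes, this is an identity.

Claim: e^x · e^y = e^(x+y).
Reasoning: This is the law of exponents for a common base: multiplying powers adds exponents. E.g. from the series, (Σ x^j/j!)(Σ y^k/k!) = Σ_m (Σ_{j+k=m} x^j y^k/(j!k!)) = Σ_m (x+y)^m/m! by the binomial theorem.
So the two sides agree for all real values of x and y for which both sides are defined.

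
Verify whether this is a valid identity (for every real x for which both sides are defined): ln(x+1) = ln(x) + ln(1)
No, this is NOT an identity.

Claim: ln(x+1) = ln(x) + ln(1).
Test a specific point where both sides are defined: x = 3.
LHS = ln(x+1) ≈ 1.3863
RHS = ln(x) + ln(1) ≈ 1.0986
Since 1.3863 ≠ 1.0986, the equation fails at this point, so it cannot hold for every real x for which both sides are defined.
ln(1) = 0, so the right side is just ln(x), which differs from ln(x+1).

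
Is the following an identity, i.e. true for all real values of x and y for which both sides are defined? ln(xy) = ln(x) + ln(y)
Yes, this is an identity.

Claim: ln(xy) = ln(x) + ln(y).
Reasoning: Both sides are simultaneously defined only when x, y > 0. Write x = e^p, y = e^q (p = ln x, q = ln y). Then xy = e^p · e^q = e^(p+q), so ln(xy) = p + q = ln(x) + ln(y).
So the two sides agree for all real values of x and y for which both sides are defined.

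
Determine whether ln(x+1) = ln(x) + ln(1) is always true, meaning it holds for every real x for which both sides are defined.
Claim: ln(x+1) = ln(x) + ln(1).
Test a specific point where both sides are defined: x = 5.
LHS = ln(x+1) ≈ 1.7918
RHS = ln(x) + ln(1) ≈ 1.6094
Since 1.7918 ≠ 1.6094, the equation fails at this point, so it cannot hold for every real x for which both sides are defined.
ln(1) = 0, so the right side is just ln(x), which differs from ln(x+1).

Conclusion: No, this is NOT an identity.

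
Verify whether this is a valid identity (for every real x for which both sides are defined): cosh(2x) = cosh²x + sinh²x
Yes, this is an identity.

Claim: cosh(2x) = cosh²x + sinh²x.
Reasoning: cosh²x = (e^(2x) + 2 + e^(-2x))/4 and sinh²x = (e^(2x) - 2 + e^(-2x))/4. Adding gives (2e^(2x) + 2e^(-2x))/4 = (e^(2x) + e^(-2x))/2 = cosh(2x).
So the two sides agree for every real x for which both sides are defined.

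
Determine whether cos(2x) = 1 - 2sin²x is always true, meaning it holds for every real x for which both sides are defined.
Claim: cos(2x) = 1 - 2sin²x.
Reasoning: cos(2x) = cos²x - sin²x. Replace cos²x by 1 - sin²x: (1 - sin²x) - sin²x = 1 - 2sin²x.
So the two sides agree for every real x for which both sides are defined.

Conclusion: Yes, this is an identity.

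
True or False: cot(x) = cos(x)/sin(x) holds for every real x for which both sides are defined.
True.

Claim: cot(x) = cos(x)/sin(x).
Reasoning: cot(x) is defined as 1/tan(x) = 1/(sin(x)/cos(x)) = cos(x)/sin(x), wherever sin(x) ≠ 0.
So the two sides agree for every real x for which both sides are defined.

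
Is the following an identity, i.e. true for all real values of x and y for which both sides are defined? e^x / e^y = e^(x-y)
Claim: e^x / e^y = e^(x-y).
Reasoning: 1/e^y = e^(-y), so e^x / e^y = e^x · e^(-y) = e^(x + (-y)) = e^(x-y) by the product rule for exponents.
So the two sides agree for all real values of x and y for which both sides are defined.

Conclusion: Yes, this is an identity.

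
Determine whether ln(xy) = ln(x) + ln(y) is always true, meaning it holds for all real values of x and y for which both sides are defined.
Claim: ln(xy) = ln(x) + ln(y).
Reasoning: Both sides are simultaneously defined only when x, y > 0. Write x = e^p, y = e^q (p = ln x, q = ln y). Then xy = e^p · e^q = e^(p+q), so ln(xy) = p + q = ln(x) + ln(y).
So the two sides agree for all real values of x and y for which both sides are defined.

Conclusion: Yes, this is an identity.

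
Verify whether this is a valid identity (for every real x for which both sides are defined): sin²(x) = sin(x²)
Claim: sin²(x) = sin(x²).
Test a specific point where both sides are defined: x = -π/4.
LHS = sin²(x) ≈ 0.5000
RHS = sin(x²) ≈ 0.5785
Since 0.5000 ≠ 0.5785, the equation fails at this point, so it cannot hold for every real x for which both sides are defined.
sin²(x) means (sin x)², squaring the output; sin(x²) squares the input. These are different functions.

Conclusion: No, this is NOT an identity.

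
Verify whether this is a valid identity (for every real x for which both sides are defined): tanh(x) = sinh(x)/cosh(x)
Claim: tanh(x) = sinh(x)/cosh(x).
Reasoning: tanh(x) is defined as sinh(x)/cosh(x) = (e^x - e^-x)/(e^x + e^-x); cosh(x) ≥ 1 is never zero, so this holds for every real x.
So the two sides agree for every real x for which both sides are defined.

Conclusion: Yes, this is an identity.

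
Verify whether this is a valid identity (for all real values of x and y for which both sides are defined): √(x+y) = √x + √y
No, this is NOT an identity.

Claim: √(x+y) = √x + √y.
Test a specific point where both sides are defined: x = 3/2, y = 4.
LHS = √(x+y) ≈ 2.3452
RHS = √x + √y ≈ 3.2247
Since 2.3452 ≠ 3.2247, the equation fails at this point, so it cannot hold for all real values of x and y for which both sides are defined.
Squaring the right side gives x + 2√(xy) + y, not x + y.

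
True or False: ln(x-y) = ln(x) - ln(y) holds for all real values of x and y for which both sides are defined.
False.

Claim: ln(x-y) = ln(x) - ln(y).
Test a specific point where both sides are defined: x = 3, y = 1/2.
LHS = ln(x-y) ≈ 0.9163
RHS = ln(x) - ln(y) ≈ 1.7918
Since 0.9163 ≠ 1.7918, the equation fails at this point, so it cannot hold for all real values of x and y for which both sides are defined.
ln(x) - ln(y) = ln(x/y), not ln(x-y).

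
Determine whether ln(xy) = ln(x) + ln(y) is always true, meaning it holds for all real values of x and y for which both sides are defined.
Claim: ln(xy) = ln(x) + ln(y).
Reasoning: Both sides are simultaneously defined only when x, y > 0. Write x = e^p, y = e^q (p = ln x, q = ln y). Then xy = e^p · e^q = e^(p+q), so ln(xy) = p + q = ln(x) + ln(y).
So the two sides agree for all real values of x and y for which both sides are defined.

Conclusion: Yes, this is an identity.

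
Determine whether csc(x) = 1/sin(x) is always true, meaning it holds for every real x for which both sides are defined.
Claim: csc(x) = 1/sin(x).
Reasoning: csc(x) is by definition the reciprocal of sin(x), wherever sin(x) ≠ 0.
So the two sides agree for every real x for which both sides are defined.

Conclusion: Yes, this is an identity.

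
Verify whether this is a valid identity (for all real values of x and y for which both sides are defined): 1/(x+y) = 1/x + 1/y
Claim: 1/(x+y) = 1/x + 1/y.
Test a specific point where both sides are defined: x = 2, y = 4.
LHS = 1/(x+y) ≈ 0.1667
RHS = 1/x + 1/y ≈ 0.7500
Since 0.1667 ≠ 0.7500, the equation fails at this point, so it cannot hold for all real values of x and y for which both sides are defined.
1/x + 1/y = (x+y)/(xy), which is not 1/(x+y).

Conclusion: No, this is NOT an identity.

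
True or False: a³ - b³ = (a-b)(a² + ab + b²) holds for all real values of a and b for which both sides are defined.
True.

Claim: a³ - b³ = (a-b)(a² + ab + b²).
Reasoning: Expand the right side: (a-b)(a² + ab + b²) = a³ + a²b + ab² - a²b - ab² - b³ = a³ - b³ (the middle terms cancel in pairs).
So the two sides agree for all real values of a and b for which both sides are defined.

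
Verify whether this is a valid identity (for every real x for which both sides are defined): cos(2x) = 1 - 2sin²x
Claim: cos(2x) = 1 - 2sin²x.
Reasoning: cos(2x) = cos²x - sin²x. Replace cos²x by 1 - sin²x: (1 - sin²x) - sin²x = 1 - 2sin²x.
So the two sides agree for every real x for which both sides are defined.

Conclusion: Yes, this is an identity.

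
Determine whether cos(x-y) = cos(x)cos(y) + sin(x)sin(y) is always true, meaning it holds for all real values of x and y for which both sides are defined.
Claim: cos(x-y) = cos(x)cos(y) + sin(x)sin(y).
Reasoning: Replace y by -y in cos(x+y) = cos(x)cos(y) - sin(x)sin(y) and use cos(-y) = cos(y), sin(-y) = -sin(y): cos(x-y) = cos(x)cos(y) + sin(x)sin(y).
So the two sides agree for all real values of x and y for which both sides are defined.

Conclusion: Yes, this is an identity.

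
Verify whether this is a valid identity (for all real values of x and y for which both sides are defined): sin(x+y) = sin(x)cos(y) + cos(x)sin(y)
Yes, this is an identity.

Claim: sin(x+y) = sin(x)cos(y) + cos(x)sin(y).
Reasoning: By Euler's formula e^(i(x+y)) = e^(ix)·e^(iy) = (cos x + i·sin x)(cos y + i·sin y). The imaginary part of the left side is sin(x+y); the imaginary part of the product is sin(x)cos(y) + cos(x)sin(y).
So the two sides agree for all real values of x and y for which both sides are defined.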